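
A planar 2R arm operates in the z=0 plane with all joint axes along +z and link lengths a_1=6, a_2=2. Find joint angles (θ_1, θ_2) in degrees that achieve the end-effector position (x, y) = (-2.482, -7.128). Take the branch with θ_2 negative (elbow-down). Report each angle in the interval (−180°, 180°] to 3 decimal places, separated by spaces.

-98.398 -45.006

cos θ_2 = (56.9687−6²−2²)/(2·6·2) = 0.7070; θ_2 = -45.0063° (elbow-down)
β = atan2(-7.1280,-2.4820) = -109.1983°; ψ = atan2(-1.4144,7.4141) = -10.8005°
θ_1 = β − ψ = -98.3979°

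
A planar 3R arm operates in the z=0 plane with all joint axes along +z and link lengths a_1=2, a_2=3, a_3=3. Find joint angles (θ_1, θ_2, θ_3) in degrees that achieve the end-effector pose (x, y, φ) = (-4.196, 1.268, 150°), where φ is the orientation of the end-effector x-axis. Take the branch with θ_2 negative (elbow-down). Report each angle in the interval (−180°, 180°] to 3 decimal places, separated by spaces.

-59.994 -150.005 -0.001

wrist centre = target − a_3·(cos φ, sin φ) = (-1.5979, -0.2320)
cos θ_2 = (2.6072−2²−3²)/(2·2·3) = -0.8661; θ_2 = -150.0049° (elbow-down)
β = atan2(-0.2320,-1.5979) = -171.7390°; ψ = atan2(-1.4998,-0.5982) = -111.7451°
θ_1 = β − ψ = -59.9939°
θ_3 = φ − θ_1 − θ_2 = -0.0012° (wrapped to (-180°,180°])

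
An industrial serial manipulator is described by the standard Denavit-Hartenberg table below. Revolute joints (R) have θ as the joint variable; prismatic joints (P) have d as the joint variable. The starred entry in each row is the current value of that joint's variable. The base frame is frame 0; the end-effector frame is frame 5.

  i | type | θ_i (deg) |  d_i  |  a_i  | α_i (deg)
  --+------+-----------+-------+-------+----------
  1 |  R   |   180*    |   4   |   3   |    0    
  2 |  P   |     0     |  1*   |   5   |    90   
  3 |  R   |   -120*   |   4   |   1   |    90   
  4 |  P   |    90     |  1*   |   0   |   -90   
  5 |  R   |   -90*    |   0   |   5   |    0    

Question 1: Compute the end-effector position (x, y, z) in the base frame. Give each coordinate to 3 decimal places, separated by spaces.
after link 1: o_1 = (-3.0000, 0.0000, 4.0000)
after link 2: o_2 = (-8.0000, 0.0000, 5.0000)
after link 3: o_3 = (-7.5000, 4.0000, 4.1340)
after link 4: o_4 = (-6.6340, 4.0000, 4.6340)
after link 5: o_5 = (-2.3038, 4.0000, 7.1340)

-2.304 4.000 7.134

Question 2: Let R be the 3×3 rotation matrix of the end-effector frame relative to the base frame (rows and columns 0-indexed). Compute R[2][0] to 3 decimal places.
End-effector x-axis (col 0 of R) = (0.8660,-0.0000,0.5000)
R[2][0] = 0.5000

0.500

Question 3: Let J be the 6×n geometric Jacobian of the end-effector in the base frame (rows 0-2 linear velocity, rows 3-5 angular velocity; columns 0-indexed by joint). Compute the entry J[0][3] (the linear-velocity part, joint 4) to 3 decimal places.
0.866

prismatic axis z_3 = (0.8660,-0.0000,0.5000)
J_v[:, 3] = z_3; J_ω[:, 3] = (0,0,0)
entry J[0][3] = 0.8660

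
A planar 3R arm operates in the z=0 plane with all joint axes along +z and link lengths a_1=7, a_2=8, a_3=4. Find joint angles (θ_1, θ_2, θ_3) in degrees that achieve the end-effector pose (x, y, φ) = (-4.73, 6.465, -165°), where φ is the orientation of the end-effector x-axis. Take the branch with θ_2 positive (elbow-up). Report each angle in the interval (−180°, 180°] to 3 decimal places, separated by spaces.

30.004 119.997 44.999

wrist centre = target − a_3·(cos φ, sin φ) = (-0.8663, 7.5003)
cos θ_2 = (57.0046−7²−8²)/(2·7·8) = -0.5000; θ_2 = 119.9973° (elbow-up)
β = atan2(7.5003,-0.8663) = 96.5886°; ψ = atan2(6.9284,3.0003) = 66.5851°
θ_1 = β − ψ = 30.0035°
θ_3 = φ − θ_1 − θ_2 = 44.9992° (wrapped to (-180°,180°])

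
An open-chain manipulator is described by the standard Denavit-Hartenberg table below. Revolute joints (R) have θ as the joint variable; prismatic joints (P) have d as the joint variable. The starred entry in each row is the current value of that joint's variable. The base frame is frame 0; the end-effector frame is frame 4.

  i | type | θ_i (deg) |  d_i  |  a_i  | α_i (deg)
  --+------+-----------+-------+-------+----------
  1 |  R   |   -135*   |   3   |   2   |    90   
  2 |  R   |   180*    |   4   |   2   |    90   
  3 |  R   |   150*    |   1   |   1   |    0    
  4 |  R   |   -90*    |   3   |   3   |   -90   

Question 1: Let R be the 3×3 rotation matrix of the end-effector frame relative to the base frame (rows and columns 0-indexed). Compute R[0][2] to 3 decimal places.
End-effector z-axis (col 2 of R) = (-0.9659,-0.2588,-0.0000)
R[0][2] = -0.9659

-0.966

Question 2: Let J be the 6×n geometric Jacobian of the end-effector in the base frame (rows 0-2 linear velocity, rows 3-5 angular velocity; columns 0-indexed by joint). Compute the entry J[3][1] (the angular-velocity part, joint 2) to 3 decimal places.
-0.707

axis z_1 = (-0.7071,0.7071,0.0000); lever o_n−o_1 = (-3.1566,6.8816,4.0000)
cross product → J_v[:, 1] = (2.8284,2.8284,-2.6340)
J_ω[:, 1] = z_1
entry J[3][1] = -0.7071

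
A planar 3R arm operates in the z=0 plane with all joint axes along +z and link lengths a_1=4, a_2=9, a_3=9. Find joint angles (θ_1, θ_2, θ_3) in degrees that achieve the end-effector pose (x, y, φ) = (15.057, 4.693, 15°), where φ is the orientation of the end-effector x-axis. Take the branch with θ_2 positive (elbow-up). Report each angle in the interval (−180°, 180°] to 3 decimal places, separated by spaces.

-90.009 135.006 -29.997

wrist centre = target − a_3·(cos φ, sin φ) = (6.3637, 2.3636)
cos θ_2 = (46.0830−4²−9²)/(2·4·9) = -0.7072; θ_2 = 135.0060° (elbow-up)
β = atan2(2.3636,6.3637) = 20.3763°; ψ = atan2(6.3633,-2.3646) = 110.3852°
θ_1 = β − ψ = -90.0090°
θ_3 = φ − θ_1 − θ_2 = -29.9970° (wrapped to (-180°,180°])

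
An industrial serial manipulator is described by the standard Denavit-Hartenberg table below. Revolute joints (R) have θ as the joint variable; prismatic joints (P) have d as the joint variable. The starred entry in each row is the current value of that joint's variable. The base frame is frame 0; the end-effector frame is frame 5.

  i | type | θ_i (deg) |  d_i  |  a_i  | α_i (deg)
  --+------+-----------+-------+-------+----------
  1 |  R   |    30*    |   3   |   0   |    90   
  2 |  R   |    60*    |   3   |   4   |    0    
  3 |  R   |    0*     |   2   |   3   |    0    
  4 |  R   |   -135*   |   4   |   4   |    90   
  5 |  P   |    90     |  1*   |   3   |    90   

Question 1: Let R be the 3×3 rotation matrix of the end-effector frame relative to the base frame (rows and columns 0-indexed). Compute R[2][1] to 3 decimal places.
-0.259

End-effector y-axis (col 1 of R) = (-0.8365,-0.4830,-0.2588)
R[2][1] = -0.2588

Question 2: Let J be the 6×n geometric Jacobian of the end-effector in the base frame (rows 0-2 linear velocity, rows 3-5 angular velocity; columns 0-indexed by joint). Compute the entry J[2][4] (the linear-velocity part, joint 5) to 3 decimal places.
prismatic axis z_4 = (-0.8365,-0.4830,-0.2588)
J_v[:, 4] = z_4; J_ω[:, 4] = (0,0,0)
entry J[2][4] = -0.2588

-0.259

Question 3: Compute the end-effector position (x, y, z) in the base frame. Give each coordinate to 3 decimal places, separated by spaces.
after link 1: o_1 = (0.0000, 0.0000, 3.0000)
after link 2: o_2 = (3.2321, -1.5981, 6.4641)
after link 3: o_3 = (5.5311, -2.5801, 9.0622)
after link 4: o_4 = (8.4277, -5.5266, 5.1985)
after link 5: o_5 = (9.0911, -8.6076, 4.9397)

9.091 -8.608 4.940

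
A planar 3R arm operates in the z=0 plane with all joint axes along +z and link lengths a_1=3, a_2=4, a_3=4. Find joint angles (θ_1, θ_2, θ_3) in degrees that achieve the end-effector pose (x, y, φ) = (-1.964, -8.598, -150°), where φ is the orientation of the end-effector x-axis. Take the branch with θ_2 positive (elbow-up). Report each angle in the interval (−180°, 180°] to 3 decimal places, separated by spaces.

-94.385 30.003 -85.618

wrist centre = target − a_3·(cos φ, sin φ) = (1.5001, -6.5980)
cos θ_2 = (45.7839−3²−4²)/(2·3·4) = 0.8660; θ_2 = 30.0033° (elbow-up)
β = atan2(-6.5980,1.5001) = -77.1911°; ψ = atan2(2.0002,6.4640) = 17.1941°
θ_1 = β − ψ = -94.3852°
θ_3 = φ − θ_1 − θ_2 = -85.6182° (wrapped to (-180°,180°])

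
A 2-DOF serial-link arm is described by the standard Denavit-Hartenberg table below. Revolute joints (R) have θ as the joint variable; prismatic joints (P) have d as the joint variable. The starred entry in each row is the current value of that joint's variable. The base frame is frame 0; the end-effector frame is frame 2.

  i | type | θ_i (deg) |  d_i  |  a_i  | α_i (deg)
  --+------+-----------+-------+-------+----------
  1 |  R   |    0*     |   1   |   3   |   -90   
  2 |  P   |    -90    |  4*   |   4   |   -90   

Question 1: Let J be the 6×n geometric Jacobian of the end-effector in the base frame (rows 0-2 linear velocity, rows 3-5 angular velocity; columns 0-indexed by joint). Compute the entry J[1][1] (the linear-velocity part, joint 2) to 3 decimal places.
1.000

prismatic axis z_1 = (0.0000,1.0000,0.0000)
J_v[:, 1] = z_1; J_ω[:, 1] = (0,0,0)
entry J[1][1] = 1.0000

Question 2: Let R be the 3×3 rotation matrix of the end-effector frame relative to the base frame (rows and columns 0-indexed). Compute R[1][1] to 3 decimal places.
End-effector y-axis (col 1 of R) = (0.0000,-1.0000,-0.0000)
R[1][1] = -1.0000

-1.000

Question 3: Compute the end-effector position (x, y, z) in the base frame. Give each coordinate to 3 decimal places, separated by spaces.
3.000 4.000 5.000

after link 1: o_1 = (3.0000, 0.0000, 1.0000)
after link 2: o_2 = (3.0000, 4.0000, 5.0000)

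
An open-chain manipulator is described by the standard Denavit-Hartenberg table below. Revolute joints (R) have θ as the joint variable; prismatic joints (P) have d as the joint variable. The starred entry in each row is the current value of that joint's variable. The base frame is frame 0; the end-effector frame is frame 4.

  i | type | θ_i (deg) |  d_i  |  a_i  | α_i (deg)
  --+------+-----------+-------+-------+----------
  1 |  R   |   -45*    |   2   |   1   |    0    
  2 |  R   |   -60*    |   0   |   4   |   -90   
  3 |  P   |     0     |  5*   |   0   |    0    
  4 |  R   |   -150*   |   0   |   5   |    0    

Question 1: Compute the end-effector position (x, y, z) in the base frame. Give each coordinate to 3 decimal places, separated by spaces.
after link 1: o_1 = (0.7071, -0.7071, 2.0000)
after link 2: o_2 = (-0.3282, -4.5708, 2.0000)
after link 3: o_3 = (4.5015, -5.8649, 2.0000)
after link 4: o_4 = (5.6222, -1.6823, 4.5000)

5.622 -1.682 4.500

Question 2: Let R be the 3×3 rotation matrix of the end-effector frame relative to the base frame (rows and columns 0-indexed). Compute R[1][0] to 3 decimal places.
0.837

End-effector x-axis (col 0 of R) = (0.2241,0.8365,0.5000)
R[1][0] = 0.8365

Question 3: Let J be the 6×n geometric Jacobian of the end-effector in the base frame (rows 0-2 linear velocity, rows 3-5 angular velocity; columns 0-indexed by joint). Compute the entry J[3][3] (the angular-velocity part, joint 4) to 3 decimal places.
0.966

axis z_3 = (0.9659,-0.2588,0.0000); lever o_n−o_3 = (1.1207,4.1826,2.5000)
cross product → J_v[:, 3] = (-0.6470,-2.4148,4.3301)
J_ω[:, 3] = z_3
entry J[3][3] = 0.9659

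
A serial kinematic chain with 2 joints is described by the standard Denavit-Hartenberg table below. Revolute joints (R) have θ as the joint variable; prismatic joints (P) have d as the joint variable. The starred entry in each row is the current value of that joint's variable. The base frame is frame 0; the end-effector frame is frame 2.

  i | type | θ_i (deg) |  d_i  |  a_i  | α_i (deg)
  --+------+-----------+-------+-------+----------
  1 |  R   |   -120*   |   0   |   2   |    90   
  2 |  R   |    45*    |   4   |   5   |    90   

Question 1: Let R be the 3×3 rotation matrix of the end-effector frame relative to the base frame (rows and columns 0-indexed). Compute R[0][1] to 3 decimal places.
-0.866

End-effector y-axis (col 1 of R) = (-0.8660,0.5000,0.0000)
R[0][1] = -0.8660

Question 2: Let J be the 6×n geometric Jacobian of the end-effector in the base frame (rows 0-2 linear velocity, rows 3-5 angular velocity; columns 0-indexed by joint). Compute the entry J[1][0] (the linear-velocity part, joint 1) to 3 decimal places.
axis z_0 = ẑ; lever o_n−o_0 = (-6.2319,-2.7939,3.5355)
cross product → J_v[:, 0] = (2.7939,-6.2319,0.0000)
J_ω[:, 0] = z_0
entry J[1][0] = -6.2319

-6.232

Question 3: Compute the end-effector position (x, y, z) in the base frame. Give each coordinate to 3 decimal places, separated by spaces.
-6.232 -2.794 3.536

after link 1: o_1 = (-1.0000, -1.7321, 0.0000)
after link 2: o_2 = (-6.2319, -2.7939, 3.5355)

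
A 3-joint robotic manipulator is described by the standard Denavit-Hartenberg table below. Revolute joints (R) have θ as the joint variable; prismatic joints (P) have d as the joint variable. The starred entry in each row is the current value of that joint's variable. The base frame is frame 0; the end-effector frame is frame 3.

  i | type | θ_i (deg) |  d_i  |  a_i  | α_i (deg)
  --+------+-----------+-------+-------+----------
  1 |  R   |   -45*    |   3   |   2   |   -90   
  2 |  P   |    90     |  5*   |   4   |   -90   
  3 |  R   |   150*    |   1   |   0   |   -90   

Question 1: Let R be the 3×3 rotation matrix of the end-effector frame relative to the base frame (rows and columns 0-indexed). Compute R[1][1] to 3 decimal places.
-0.707

End-effector y-axis (col 1 of R) = (0.7071,-0.7071,0.0000)
R[1][1] = -0.7071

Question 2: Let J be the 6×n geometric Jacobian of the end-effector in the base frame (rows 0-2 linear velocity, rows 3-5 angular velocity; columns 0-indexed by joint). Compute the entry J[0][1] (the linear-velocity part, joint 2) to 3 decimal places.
prismatic axis z_1 = (0.7071,0.7071,0.0000)
J_v[:, 1] = z_1; J_ω[:, 1] = (0,0,0)
entry J[0][1] = 0.7071

0.707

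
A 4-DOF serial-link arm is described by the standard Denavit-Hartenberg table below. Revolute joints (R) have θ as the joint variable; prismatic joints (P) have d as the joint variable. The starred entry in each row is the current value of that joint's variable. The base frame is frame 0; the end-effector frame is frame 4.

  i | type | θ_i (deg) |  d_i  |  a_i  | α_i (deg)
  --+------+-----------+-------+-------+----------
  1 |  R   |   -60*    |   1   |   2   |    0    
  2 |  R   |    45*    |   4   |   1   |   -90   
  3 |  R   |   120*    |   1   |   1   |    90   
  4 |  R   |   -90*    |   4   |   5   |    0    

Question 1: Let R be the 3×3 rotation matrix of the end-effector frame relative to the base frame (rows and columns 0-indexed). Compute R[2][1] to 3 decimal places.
End-effector y-axis (col 1 of R) = (-0.4830,0.1294,-0.8660)
R[2][1] = -0.8660

-0.866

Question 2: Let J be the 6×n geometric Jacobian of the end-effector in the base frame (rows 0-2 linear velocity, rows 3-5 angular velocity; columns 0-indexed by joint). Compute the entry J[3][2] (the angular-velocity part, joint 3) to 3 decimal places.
0.259

axis z_2 = (0.2588,0.9659,0.0000); lever o_n−o_2 = (1.8278,-4.6309,-2.8660)
cross product → J_v[:, 2] = (-2.7684,0.7418,-2.9641)
J_ω[:, 2] = z_2
entry J[3][2] = 0.2588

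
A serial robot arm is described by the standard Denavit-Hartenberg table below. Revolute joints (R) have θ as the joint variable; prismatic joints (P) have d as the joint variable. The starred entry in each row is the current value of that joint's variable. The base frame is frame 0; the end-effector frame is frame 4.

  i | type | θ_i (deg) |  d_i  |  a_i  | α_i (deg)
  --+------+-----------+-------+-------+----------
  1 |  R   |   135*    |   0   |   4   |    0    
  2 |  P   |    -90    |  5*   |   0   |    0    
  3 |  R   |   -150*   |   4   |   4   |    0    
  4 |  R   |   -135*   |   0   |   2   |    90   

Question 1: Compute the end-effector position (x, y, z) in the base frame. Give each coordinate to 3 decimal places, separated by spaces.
after link 1: o_1 = (-2.8284, 2.8284, 0.0000)
after link 2: o_2 = (-2.8284, 2.8284, 5.0000)
after link 3: o_3 = (-3.8637, -1.0353, 9.0000)
after link 4: o_4 = (-4.8637, 0.6968, 9.0000)

-4.864 0.697 9.000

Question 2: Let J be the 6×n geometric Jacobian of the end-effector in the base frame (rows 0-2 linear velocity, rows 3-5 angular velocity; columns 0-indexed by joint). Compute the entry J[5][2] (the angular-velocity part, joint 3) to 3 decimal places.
1.000

axis z_2 = (0.0000,0.0000,1.0000); lever o_n−o_2 = (-2.0353,-2.1317,4.0000)
cross product → J_v[:, 2] = (2.1317,-2.0353,0.0000)
J_ω[:, 2] = z_2
entry J[5][2] = 1.0000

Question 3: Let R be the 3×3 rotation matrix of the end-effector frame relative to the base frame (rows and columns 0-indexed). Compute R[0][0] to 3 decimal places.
End-effector x-axis (col 0 of R) = (-0.5000,0.8660,0.0000)
R[0][0] = -0.5000

-0.500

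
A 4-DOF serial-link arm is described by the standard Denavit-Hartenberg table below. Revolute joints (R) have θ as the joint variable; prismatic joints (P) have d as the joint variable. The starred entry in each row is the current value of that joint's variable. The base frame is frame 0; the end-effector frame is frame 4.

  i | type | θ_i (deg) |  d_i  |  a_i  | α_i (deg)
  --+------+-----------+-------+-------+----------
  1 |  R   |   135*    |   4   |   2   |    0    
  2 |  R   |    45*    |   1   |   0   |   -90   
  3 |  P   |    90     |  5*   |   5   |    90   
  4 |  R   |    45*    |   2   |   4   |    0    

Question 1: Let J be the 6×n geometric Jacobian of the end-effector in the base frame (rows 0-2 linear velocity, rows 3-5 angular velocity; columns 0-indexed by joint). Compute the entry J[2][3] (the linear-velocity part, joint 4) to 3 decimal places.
axis z_3 = (-1.0000,0.0000,0.0000); lever o_n−o_3 = (-2.0000,-2.8284,-2.8284)
cross product → J_v[:, 3] = (-0.0000,-2.8284,2.8284)
J_ω[:, 3] = z_3
entry J[2][3] = 2.8284

2.828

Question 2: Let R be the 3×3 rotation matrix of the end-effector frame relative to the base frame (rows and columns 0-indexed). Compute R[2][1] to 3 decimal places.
0.707

End-effector y-axis (col 1 of R) = (-0.0000,-0.7071,0.7071)
R[2][1] = 0.7071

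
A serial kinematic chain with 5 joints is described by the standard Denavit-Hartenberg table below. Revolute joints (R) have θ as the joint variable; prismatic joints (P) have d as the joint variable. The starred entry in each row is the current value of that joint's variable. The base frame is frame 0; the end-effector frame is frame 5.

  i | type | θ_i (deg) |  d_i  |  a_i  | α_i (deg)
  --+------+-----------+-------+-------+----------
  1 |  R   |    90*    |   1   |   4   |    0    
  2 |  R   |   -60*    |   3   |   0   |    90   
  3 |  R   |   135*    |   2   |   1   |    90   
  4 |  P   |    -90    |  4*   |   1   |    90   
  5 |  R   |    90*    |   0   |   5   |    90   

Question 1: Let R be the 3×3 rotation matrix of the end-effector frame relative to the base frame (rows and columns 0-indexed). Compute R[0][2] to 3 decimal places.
End-effector z-axis (col 2 of R) = (-0.5000,0.8660,-0.0000)
R[0][2] = -0.5000

-0.500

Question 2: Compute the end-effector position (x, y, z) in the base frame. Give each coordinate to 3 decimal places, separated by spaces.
5.399 5.962 11.071

after link 1: o_1 = (0.0000, 4.0000, 1.0000)
after link 2: o_2 = (0.0000, 4.0000, 4.0000)
after link 3: o_3 = (0.3876, 1.9144, 4.7071)
after link 4: o_4 = (2.3371, 4.1946, 7.5355)
after link 5: o_5 = (5.3990, 5.9624, 11.0711)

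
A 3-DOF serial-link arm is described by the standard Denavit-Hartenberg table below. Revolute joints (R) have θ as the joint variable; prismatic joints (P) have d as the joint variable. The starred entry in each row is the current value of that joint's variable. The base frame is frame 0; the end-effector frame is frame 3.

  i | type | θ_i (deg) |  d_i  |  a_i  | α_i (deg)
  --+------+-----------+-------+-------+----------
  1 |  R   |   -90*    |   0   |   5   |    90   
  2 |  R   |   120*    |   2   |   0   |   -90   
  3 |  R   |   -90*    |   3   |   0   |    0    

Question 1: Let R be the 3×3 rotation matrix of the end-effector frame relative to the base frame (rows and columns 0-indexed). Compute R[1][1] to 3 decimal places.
0.500

End-effector y-axis (col 1 of R) = (0.0000,0.5000,0.8660)
R[1][1] = 0.5000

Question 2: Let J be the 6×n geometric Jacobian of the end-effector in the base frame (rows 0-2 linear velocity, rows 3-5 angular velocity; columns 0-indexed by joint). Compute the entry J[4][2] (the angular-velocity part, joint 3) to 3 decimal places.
0.866

axis z_2 = (-0.0000,0.8660,-0.5000); lever o_n−o_2 = (-0.0000,2.5981,-1.5000)
cross product → J_v[:, 2] = (-0.0000,-0.0000,-0.0000)
J_ω[:, 2] = z_2
entry J[4][2] = 0.8660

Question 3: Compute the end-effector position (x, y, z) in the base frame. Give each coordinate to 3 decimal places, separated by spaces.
after link 1: o_1 = (0.0000, -5.0000, 0.0000)
after link 2: o_2 = (-2.0000, -5.0000, 0.0000)
after link 3: o_3 = (-2.0000, -2.4019, -1.5000)

-2.000 -2.402 -1.500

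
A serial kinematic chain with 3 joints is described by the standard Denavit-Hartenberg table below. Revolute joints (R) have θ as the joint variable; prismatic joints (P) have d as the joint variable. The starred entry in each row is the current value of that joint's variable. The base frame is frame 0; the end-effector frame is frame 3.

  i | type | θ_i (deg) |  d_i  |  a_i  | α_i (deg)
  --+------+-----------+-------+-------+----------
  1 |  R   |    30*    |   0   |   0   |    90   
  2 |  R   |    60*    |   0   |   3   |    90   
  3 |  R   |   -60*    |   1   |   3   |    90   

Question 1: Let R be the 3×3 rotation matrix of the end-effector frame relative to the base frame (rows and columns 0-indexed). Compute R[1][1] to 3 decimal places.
0.433

End-effector y-axis (col 1 of R) = (0.7500,0.4330,-0.5000)
R[1][1] = 0.4330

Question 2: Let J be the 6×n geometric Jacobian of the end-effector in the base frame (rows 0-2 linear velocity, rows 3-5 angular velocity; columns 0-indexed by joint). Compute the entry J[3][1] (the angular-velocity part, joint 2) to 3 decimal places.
0.500

axis z_1 = (0.5000,-0.8660,0.0000); lever o_n−o_1 = (1.3995,3.8080,3.3971)
cross product → J_v[:, 1] = (-2.9420,-1.6986,3.1160)
J_ω[:, 1] = z_1
entry J[3][1] = 0.5000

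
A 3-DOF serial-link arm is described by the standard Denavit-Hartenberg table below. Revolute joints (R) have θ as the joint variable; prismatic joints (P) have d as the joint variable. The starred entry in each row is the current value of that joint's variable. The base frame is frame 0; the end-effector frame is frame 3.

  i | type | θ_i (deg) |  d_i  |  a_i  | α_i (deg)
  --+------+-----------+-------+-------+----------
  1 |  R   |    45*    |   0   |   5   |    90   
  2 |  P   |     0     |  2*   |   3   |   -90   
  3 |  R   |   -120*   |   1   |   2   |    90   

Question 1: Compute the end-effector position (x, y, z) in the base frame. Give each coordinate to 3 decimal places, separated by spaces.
after link 1: o_1 = (3.5355, 3.5355, 0.0000)
after link 2: o_2 = (7.0711, 4.2426, 0.0000)
after link 3: o_3 = (7.5887, 2.3108, 1.0000)

7.589 2.311 1.000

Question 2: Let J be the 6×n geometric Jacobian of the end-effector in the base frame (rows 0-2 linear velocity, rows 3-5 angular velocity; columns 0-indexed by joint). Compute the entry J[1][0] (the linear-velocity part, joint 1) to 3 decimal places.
axis z_0 = ẑ; lever o_n−o_0 = (7.5887,2.3108,1.0000)
cross product → J_v[:, 0] = (-2.3108,7.5887,0.0000)
J_ω[:, 0] = z_0
entry J[1][0] = 7.5887

7.589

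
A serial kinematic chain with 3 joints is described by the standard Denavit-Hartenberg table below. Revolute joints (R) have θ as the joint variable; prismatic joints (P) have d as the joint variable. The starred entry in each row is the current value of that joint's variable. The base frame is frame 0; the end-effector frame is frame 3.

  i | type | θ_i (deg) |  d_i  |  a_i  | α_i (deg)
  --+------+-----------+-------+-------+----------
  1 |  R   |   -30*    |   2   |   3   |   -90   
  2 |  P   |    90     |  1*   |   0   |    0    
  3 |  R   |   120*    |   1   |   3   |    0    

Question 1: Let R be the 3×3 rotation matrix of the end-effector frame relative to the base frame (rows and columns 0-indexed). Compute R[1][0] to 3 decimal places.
End-effector x-axis (col 0 of R) = (-0.7500,0.4330,0.5000)
R[1][0] = 0.4330

0.433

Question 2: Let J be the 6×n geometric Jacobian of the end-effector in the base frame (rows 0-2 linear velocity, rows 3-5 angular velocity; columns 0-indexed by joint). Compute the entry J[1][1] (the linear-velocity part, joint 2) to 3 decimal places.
0.866

prismatic axis z_1 = (0.5000,0.8660,0.0000)
J_v[:, 1] = z_1; J_ω[:, 1] = (0,0,0)
entry J[1][1] = 0.8660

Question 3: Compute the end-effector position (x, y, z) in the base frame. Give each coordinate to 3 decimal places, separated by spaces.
1.348 1.531 3.500

after link 1: o_1 = (2.5981, -1.5000, 2.0000)
after link 2: o_2 = (3.0981, -0.6340, 2.0000)
after link 3: o_3 = (1.3481, 1.5311, 3.5000)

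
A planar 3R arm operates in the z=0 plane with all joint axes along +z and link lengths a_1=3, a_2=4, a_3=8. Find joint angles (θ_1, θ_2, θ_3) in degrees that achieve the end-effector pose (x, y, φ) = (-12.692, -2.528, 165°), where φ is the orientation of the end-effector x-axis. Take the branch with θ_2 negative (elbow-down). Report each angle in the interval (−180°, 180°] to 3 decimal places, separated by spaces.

wrist centre = target − a_3·(cos φ, sin φ) = (-4.9646, -4.5986)
cos θ_2 = (45.7939−3²−4²)/(2·3·4) = 0.8664; θ_2 = -29.9557° (elbow-down)
β = atan2(-4.5986,-4.9646) = -137.1920°; ψ = atan2(-1.9973,6.4656) = -17.1666°
θ_1 = β − ψ = -120.0254°
θ_3 = φ − θ_1 − θ_2 = -45.0189° (wrapped to (-180°,180°])

-120.025 -29.956 -45.019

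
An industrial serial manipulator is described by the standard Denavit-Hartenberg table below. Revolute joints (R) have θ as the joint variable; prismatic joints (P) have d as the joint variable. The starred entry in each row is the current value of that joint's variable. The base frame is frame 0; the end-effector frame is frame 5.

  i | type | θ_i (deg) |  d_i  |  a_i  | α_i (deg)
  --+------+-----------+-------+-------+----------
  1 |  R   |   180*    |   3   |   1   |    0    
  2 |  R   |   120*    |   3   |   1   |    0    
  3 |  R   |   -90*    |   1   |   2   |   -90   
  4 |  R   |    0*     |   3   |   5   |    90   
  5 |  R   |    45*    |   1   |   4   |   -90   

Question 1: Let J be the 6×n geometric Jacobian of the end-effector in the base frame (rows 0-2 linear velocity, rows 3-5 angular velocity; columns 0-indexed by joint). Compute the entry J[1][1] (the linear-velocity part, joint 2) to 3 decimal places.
-5.097

axis z_1 = (0.0000,0.0000,1.0000); lever o_n−o_1 = (-5.0975,-10.8278,5.0000)
cross product → J_v[:, 1] = (10.8278,-5.0975,0.0000)
J_ω[:, 1] = z_1
entry J[1][1] = -5.0975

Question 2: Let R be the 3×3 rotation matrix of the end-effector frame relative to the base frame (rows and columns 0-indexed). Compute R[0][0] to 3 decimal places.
End-effector x-axis (col 0 of R) = (-0.2588,-0.9659,0.0000)
R[0][0] = -0.2588

-0.259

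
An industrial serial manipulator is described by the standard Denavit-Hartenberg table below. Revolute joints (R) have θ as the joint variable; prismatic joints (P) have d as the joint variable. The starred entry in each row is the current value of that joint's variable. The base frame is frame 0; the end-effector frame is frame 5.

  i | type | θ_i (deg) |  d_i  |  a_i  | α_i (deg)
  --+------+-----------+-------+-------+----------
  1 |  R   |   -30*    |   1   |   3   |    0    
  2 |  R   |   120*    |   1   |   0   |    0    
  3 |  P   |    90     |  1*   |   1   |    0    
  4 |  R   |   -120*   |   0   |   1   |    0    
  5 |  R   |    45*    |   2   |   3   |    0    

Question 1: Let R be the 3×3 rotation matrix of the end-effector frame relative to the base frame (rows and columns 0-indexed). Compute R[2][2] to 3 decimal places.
1.000

End-effector z-axis (col 2 of R) = (0.0000,0.0000,1.0000)
R[2][2] = 1.0000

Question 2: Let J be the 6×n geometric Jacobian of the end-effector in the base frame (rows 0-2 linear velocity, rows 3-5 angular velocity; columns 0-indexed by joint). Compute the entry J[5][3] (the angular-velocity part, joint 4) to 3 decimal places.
1.000

axis z_3 = (0.0000,0.0000,1.0000); lever o_n−o_3 = (-0.2765,3.7638,2.0000)
cross product → J_v[:, 3] = (-3.7638,-0.2765,0.0000)
J_ω[:, 3] = z_3
entry J[5][3] = 1.0000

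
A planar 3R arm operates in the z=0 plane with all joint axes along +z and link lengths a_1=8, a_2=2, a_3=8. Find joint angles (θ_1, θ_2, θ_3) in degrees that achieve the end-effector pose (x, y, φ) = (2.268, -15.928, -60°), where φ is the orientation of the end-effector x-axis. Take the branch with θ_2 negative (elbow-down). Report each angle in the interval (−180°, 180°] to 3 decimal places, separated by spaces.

-89.999 -60.008 90.007

wrist centre = target − a_3·(cos φ, sin φ) = (-1.7320, -8.9998)
cos θ_2 = (83.9962−8²−2²)/(2·8·2) = 0.4999; θ_2 = -60.0079° (elbow-down)
β = atan2(-8.9998,-1.7320) = -100.8933°; ψ = atan2(-1.7322,8.9998) = -10.8945°
θ_1 = β − ψ = -89.9988°
θ_3 = φ − θ_1 − θ_2 = 90.0067° (wrapped to (-180°,180°])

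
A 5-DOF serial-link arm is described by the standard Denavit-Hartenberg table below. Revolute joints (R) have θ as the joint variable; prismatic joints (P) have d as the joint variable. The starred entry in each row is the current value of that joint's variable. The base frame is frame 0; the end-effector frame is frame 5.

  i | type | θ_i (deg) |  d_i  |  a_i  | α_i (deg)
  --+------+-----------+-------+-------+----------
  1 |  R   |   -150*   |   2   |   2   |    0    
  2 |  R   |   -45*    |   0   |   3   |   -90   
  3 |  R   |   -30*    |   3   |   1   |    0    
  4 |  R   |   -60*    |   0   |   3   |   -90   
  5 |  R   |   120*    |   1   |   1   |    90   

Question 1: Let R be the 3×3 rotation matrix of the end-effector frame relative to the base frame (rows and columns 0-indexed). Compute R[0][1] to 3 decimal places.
End-effector y-axis (col 1 of R) = (-0.9659,0.2588,-0.0000)
R[0][1] = -0.9659

-0.966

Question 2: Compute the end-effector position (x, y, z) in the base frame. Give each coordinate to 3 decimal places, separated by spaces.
after link 1: o_1 = (-1.7321, -1.0000, 2.0000)
after link 2: o_2 = (-4.6298, -0.2235, 2.0000)
after link 3: o_3 = (-6.2428, -2.8972, 2.5000)
after link 4: o_4 = (-6.2428, -2.8972, 5.5000)
after link 5: o_5 = (-6.9846, -1.8018, 5.0000)

-6.985 -1.802 5.000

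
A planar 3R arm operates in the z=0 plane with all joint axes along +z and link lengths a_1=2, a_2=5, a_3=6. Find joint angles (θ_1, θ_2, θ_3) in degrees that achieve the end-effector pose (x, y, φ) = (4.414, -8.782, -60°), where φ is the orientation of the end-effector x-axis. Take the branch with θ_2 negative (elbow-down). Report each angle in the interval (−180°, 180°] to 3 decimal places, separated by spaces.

44.998 -135.001 30.003

wrist centre = target − a_3·(cos φ, sin φ) = (1.4140, -3.5858)
cos θ_2 = (14.8577−2²−5²)/(2·2·5) = -0.7071; θ_2 = -135.0007° (elbow-down)
β = atan2(-3.5858,1.4140) = -68.4793°; ψ = atan2(-3.5355,-1.5356) = -113.4768°
θ_1 = β − ψ = 44.9975°
θ_3 = φ − θ_1 − θ_2 = 30.0031° (wrapped to (-180°,180°])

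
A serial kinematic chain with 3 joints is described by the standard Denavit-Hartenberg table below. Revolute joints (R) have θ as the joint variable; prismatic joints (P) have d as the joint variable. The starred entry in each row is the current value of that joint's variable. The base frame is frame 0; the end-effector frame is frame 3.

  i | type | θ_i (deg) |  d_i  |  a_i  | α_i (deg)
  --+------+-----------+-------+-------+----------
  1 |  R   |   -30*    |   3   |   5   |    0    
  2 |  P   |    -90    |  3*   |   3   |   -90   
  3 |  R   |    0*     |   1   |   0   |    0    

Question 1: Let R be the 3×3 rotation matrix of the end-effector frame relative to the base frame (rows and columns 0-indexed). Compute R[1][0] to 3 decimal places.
-0.866

End-effector x-axis (col 0 of R) = (-0.5000,-0.8660,0.0000)
R[1][0] = -0.8660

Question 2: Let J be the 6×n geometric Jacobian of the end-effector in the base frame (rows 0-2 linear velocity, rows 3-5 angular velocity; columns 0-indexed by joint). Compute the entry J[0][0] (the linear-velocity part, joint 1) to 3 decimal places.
axis z_0 = ẑ; lever o_n−o_0 = (3.6962,-5.5981,6.0000)
cross product → J_v[:, 0] = (5.5981,3.6962,-0.0000)
J_ω[:, 0] = z_0
entry J[0][0] = 5.5981

5.598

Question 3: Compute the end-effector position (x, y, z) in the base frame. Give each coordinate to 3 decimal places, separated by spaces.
3.696 -5.598 6.000

after link 1: o_1 = (4.3301, -2.5000, 3.0000)
after link 2: o_2 = (2.8301, -5.0981, 6.0000)
after link 3: o_3 = (3.6962, -5.5981, 6.0000)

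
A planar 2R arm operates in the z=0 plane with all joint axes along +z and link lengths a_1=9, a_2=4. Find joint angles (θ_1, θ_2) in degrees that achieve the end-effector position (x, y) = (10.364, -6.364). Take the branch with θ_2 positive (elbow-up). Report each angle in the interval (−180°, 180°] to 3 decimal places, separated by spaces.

cos θ_2 = (147.9130−9²−4²)/(2·9·4) = 0.7071; θ_2 = 44.9985° (elbow-up)
β = atan2(-6.3640,10.3640) = -31.5519°; ψ = atan2(2.8284,11.8285) = 13.4477°
θ_1 = β − ψ = -44.9996°

-45.000 44.999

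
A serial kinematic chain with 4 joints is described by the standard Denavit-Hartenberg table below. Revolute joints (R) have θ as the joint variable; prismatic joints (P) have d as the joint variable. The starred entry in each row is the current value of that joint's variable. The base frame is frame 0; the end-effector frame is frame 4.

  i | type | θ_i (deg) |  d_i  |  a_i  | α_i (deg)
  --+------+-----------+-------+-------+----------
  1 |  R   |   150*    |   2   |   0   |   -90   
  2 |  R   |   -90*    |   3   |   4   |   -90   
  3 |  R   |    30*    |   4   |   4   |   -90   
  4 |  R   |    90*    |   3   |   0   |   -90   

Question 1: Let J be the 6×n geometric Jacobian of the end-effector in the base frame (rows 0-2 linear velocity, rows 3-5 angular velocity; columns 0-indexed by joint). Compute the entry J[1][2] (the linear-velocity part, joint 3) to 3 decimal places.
1.701

axis z_2 = (-0.8660,0.5000,-0.0000); lever o_n−o_2 = (-1.1651,5.9821,1.9641)
cross product → J_v[:, 2] = (0.9821,1.7010,-4.5981)
J_ω[:, 2] = z_2
entry J[1][2] = 1.7010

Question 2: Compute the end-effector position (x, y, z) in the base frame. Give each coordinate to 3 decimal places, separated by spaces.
after link 1: o_1 = (0.0000, 0.0000, 2.0000)
after link 2: o_2 = (-1.5000, -2.5981, 6.0000)
after link 3: o_3 = (-3.9641, 1.1340, 9.4641)
after link 4: o_4 = (-2.6651, 3.3840, 7.9641)

-2.665 3.384 7.964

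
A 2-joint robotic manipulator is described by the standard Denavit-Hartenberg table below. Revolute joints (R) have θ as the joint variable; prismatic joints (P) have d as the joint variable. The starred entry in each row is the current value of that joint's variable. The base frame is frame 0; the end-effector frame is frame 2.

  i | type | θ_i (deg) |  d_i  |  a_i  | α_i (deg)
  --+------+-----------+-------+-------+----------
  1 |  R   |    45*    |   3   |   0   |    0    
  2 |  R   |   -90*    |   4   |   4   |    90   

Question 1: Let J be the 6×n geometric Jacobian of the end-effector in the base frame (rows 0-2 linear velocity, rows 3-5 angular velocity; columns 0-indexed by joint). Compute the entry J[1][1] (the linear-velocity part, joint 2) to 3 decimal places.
axis z_1 = (0.0000,0.0000,1.0000); lever o_n−o_1 = (2.8284,-2.8284,4.0000)
cross product → J_v[:, 1] = (2.8284,2.8284,-0.0000)
J_ω[:, 1] = z_1
entry J[1][1] = 2.8284

2.828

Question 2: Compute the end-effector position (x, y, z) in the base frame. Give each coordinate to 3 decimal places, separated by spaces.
2.828 -2.828 7.000

after link 1: o_1 = (0.0000, 0.0000, 3.0000)
after link 2: o_2 = (2.8284, -2.8284, 7.0000)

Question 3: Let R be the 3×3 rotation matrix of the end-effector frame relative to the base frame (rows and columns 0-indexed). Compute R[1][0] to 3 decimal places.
-0.707

End-effector x-axis (col 0 of R) = (0.7071,-0.7071,0.0000)
R[1][0] = -0.7071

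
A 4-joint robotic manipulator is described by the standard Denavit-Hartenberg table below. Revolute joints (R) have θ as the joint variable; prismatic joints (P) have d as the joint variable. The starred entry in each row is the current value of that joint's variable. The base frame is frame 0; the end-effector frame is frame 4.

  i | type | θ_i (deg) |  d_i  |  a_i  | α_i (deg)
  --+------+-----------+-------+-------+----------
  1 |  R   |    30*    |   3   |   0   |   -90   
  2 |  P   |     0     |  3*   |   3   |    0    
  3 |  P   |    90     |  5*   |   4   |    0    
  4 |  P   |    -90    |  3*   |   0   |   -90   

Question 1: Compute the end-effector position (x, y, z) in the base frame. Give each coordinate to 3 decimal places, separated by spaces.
-2.902 11.026 -1.000

after link 1: o_1 = (0.0000, 0.0000, 3.0000)
after link 2: o_2 = (1.0981, 4.0981, 3.0000)
after link 3: o_3 = (-1.4019, 8.4282, -1.0000)
after link 4: o_4 = (-2.9019, 11.0263, -1.0000)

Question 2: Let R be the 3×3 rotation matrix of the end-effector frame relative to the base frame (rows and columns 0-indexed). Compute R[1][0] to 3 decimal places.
0.500

End-effector x-axis (col 0 of R) = (0.8660,0.5000,0.0000)
R[1][0] = 0.5000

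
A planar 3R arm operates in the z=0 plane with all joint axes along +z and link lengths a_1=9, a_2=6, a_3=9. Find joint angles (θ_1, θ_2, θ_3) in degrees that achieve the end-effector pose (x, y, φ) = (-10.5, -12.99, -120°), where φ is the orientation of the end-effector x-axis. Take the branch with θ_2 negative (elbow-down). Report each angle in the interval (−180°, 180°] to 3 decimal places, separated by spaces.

-98.215 -120.002 98.217

wrist centre = target − a_3·(cos φ, sin φ) = (-6.0000, -5.1958)
cos θ_2 = (62.9960−9²−6²)/(2·9·6) = -0.5000; θ_2 = -120.0024° (elbow-down)
β = atan2(-5.1958,-6.0000) = -139.1087°; ψ = atan2(-5.1960,5.9998) = -40.8937°
θ_1 = β − ψ = -98.2149°
θ_3 = φ − θ_1 − θ_2 = 98.2174° (wrapped to (-180°,180°])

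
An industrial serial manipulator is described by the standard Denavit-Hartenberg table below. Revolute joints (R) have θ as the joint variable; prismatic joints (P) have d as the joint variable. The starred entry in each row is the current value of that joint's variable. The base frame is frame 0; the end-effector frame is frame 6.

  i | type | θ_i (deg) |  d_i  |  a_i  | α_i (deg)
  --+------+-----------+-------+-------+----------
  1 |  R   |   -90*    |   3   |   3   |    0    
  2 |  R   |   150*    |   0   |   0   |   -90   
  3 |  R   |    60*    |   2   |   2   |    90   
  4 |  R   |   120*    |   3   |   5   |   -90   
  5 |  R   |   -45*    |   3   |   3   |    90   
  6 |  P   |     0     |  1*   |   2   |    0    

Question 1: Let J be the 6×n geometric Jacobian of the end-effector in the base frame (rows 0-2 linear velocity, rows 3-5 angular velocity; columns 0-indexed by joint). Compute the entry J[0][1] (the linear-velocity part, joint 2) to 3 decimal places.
-7.118

axis z_1 = (0.0000,0.0000,1.0000); lever o_n−o_1 = (-4.2963,7.1179,7.5291)
cross product → J_v[:, 1] = (-7.1179,-4.2963,0.0000)
J_ω[:, 1] = z_1
entry J[0][1] = -7.1179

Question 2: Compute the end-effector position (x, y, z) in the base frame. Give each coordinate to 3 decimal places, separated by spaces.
-4.296 4.118 10.529

after link 1: o_1 = (0.0000, -3.0000, 3.0000)
after link 2: o_2 = (0.0000, -3.0000, 3.0000)
after link 3: o_3 = (-1.2321, -1.1340, 1.2679)
after link 4: o_4 = (-4.3080, 2.1986, 4.9330)
after link 5: o_5 = (-4.5961, 2.3738, 9.1622)
after link 6: o_6 = (-4.2963, 4.1179, 10.5291)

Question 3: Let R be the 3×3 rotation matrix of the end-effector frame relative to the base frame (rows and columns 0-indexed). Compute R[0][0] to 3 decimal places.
-0.313

End-effector x-axis (col 0 of R) = (-0.3125,0.6834,0.6597)
R[0][0] = -0.3125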